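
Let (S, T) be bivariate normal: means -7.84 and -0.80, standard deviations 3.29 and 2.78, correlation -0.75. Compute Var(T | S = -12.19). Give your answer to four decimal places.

For a bivariate normal, Var(T | S=x) = σ_T²(1 − ρ²).
Var(T | S=-12.19) = (2.78)²·(1 − (-0.75)²) = 7.7284·0.4375 = 3.3812.

3.3812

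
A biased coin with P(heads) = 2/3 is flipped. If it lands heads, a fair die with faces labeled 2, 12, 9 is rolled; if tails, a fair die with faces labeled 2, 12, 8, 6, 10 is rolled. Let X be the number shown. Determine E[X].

344/45

E[X | heads] = (2+12+9)/3 = 23/3.
E[X | tails] = (2+12+8+6+10)/5 = 38/5.
E[X] = (2/3)·(23/3) + (1/3)·(38/5) = 344/45.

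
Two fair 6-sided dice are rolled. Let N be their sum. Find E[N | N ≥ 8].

28/3

P(N ≥ 8) = 5/12.
Σ over the event: 8·5/36 + 9·1/9 + 10·1/12 + 11·1/18 + 12·1/36 = 35/9.
E[N | N ≥ 8] = (35/9) / (5/12) = 28/3.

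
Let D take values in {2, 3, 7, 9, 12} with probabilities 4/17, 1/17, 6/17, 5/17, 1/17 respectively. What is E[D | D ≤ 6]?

P(D ≤ 6) = 5/17.
Σ over the event: 2·4/17 + 3·1/17 = 11/17.
E[D | D ≤ 6] = (11/17) / (5/17) = 11/5.

11/5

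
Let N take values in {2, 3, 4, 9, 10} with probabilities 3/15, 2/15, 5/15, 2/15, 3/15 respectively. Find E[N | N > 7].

P(N > 7) = 1/3.
Σ over the event: 9·2/15 + 10·1/5 = 16/5.
E[N | N > 7] = (16/5) / (1/3) = 48/5.

48/5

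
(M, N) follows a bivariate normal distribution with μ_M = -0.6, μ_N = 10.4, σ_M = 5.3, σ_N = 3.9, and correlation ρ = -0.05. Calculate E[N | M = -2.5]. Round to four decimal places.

For a bivariate normal, E[N | M=x] = μ_N + ρ·(σ_N/σ_M)·(x − μ_M).
E[N | M=-2.5] = 10.4 + (-0.05)·(3.9/5.3)·(-2.5 − (-0.6)) = 10.4 + (-0.036792)·(-1.9) = 10.4699.

10.4699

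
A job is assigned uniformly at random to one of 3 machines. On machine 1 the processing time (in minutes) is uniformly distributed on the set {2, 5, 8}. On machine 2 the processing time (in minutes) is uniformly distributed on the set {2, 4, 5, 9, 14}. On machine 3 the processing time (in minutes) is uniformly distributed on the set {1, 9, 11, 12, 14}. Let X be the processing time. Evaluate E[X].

E[X | machine 1] = (2+5+8)/3 = 5.
E[X | machine 2] = (2+4+5+9+14)/5 = 34/5.
E[X | machine 3] = (1+9+11+12+14)/5 = 47/5.
By the law of total expectation,
E[X] = (1/3)·(5) + (1/3)·(34/5) + (1/3)·(47/5) = 106/15.

106/15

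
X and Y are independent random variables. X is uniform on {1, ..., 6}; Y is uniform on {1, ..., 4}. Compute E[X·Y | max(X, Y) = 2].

8/3

Outcomes with max(X, Y) = 2: (1,2), (2,1), (2,2), each with probability 1/24.
E[X·Y | max(X, Y) = 2] = (2 + 2 + 4) / 3 = 8/3.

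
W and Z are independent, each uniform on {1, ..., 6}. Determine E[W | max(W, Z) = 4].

P(max(W, Z) = 4) = 7/36.
Summing W·P(x,y) over outcomes with max(W, Z) = 4 gives 11/18.
E[W | max(W, Z) = 4] = (11/18) / (7/36) = 22/7.

22/7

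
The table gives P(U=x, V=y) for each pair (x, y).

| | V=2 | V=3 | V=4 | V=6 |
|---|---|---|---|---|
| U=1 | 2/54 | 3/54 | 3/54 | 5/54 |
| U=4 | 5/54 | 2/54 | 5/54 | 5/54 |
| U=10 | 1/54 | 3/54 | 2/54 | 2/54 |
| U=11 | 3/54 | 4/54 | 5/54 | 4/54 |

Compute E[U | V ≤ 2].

P(V ≤ 2) = 11/54.
Σ U·P over the event = 1·(2/54) + 4·(5/54) + 10·(1/54) + 11·(3/54) = 65/54.
E[U | V ≤ 2] = (65/54) / (11/54) = 65/11.

65/11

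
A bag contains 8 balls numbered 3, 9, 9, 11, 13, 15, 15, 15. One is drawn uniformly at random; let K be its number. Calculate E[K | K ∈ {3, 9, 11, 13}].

P(K ∈ {3, 9, 11, 13}) = 5/8.
Σ over the event: 3·1/8 + 9·1/4 + 11·1/8 + 13·1/8 = 45/8.
E[K | K ∈ {3, 9, 11, 13}] = (45/8) / (5/8) = 9.

9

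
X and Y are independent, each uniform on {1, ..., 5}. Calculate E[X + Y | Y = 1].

Outcomes with Y = 1: (1,1), (2,1), (3,1), (4,1), (5,1), each with probability 1/25.
E[X + Y | Y = 1] = (2 + 3 + 4 + 5 + 6) / 5 = 4.

4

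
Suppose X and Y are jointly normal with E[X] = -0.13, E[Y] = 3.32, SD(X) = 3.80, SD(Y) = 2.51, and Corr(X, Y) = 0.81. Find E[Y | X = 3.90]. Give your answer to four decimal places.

For a bivariate normal, E[Y | X=x] = μ_Y + ρ·(σ_Y/σ_X)·(x − μ_X).
E[Y | X=3.90] = 3.32 + (0.81)·(2.51/3.80)·(3.90 − (-0.13)) = 3.32 + (0.53503)·(4.03) = 5.4762.

5.4762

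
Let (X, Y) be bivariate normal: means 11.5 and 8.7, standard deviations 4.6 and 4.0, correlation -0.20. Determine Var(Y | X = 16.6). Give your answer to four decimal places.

For a bivariate normal, Var(Y | X=x) = σ_Y²(1 − ρ²).
Var(Y | X=16.6) = (4.0)²·(1 − (-0.20)²) = 16·0.96 = 15.3600.

15.3600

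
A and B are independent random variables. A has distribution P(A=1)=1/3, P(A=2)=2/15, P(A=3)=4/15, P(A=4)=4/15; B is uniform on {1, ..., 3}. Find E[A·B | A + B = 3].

P(A + B = 3) = 7/45.
Summing AB·P(x,y) over outcomes with A + B = 3 gives 14/45.
E[A·B | A + B = 3] = (14/45) / (7/45) = 2.

2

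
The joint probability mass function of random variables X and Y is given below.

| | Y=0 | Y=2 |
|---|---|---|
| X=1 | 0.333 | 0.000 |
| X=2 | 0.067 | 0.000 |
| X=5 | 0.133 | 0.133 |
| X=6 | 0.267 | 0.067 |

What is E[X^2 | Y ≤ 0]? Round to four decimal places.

P(Y ≤ 0) = 0.800.
Σ X^2·P over the event = 1·(0.333) + 4·(0.067) + 25·(0.133) + 36·(0.267) = 13.538.
E[X^2 | Y ≤ 0] = (13.538) / (0.800) = 16.9225.

16.9225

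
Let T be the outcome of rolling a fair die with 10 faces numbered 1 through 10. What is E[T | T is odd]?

Given T is odd, T is equally likely to be any of {1, 3, 5, 7, 9}.
E[T | T is odd] = (1 + 3 + 5 + 7 + 9) / 5 = 5.

5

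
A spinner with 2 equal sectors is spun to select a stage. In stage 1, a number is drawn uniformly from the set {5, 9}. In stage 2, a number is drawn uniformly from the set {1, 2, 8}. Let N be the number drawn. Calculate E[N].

E[N | stage 1] = (5+9)/2 = 7.
E[N | stage 2] = (1+2+8)/3 = 11/3.
By the law of total expectation,
E[N] = (1/2)·(7) + (1/2)·(11/3) = 16/3.

16/3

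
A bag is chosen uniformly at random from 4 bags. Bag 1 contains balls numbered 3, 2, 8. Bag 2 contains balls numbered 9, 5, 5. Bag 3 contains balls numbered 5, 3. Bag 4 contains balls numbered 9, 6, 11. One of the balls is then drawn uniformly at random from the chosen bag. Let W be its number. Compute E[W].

E[W | bag 1] = (3+2+8)/3 = 13/3.
E[W | bag 2] = (9+5+5)/3 = 19/3.
E[W | bag 3] = (5+3)/2 = 4.
E[W | bag 4] = (9+6+11)/3 = 26/3.
E[W] = (1/4)·(13/3) + (1/4)·(19/3) + (1/4)·(4) + (1/4)·(26/3) = 35/6.

35/6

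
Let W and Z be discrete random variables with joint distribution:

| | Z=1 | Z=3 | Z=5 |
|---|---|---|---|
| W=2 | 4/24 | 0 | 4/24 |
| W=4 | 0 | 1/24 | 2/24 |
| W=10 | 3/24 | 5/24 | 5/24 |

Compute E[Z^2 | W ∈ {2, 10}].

P(W ∈ {2, 10}) = 7/8.
Σ Z^2·P over the event = 1·(4/24) + 25·(4/24) + 1·(3/24) + 9·(5/24) + 25·(5/24) = 277/24.
E[Z^2 | W ∈ {2, 10}] = (277/24) / (7/8) = 277/21.

277/21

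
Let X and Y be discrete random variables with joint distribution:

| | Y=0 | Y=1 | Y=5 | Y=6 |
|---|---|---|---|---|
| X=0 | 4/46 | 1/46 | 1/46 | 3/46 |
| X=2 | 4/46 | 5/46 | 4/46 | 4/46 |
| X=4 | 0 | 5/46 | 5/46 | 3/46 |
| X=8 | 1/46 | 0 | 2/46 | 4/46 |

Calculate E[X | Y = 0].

16/9

P(Y = 0) = 9/46.
Σ X·P over the event = 0·(4/46) + 2·(4/46) + 8·(1/46) = 8/23.
E[X | Y = 0] = (8/23) / (9/46) = 16/9.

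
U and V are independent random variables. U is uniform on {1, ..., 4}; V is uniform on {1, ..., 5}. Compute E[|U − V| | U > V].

Outcomes with U > V: (2,1), (3,1), (3,2), (4,1), (4,2), (4,3), each with probability 1/20.
E[|U − V| | U > V] = (1 + 2 + 1 + 3 + 2 + 1) / 6 = 5/3.

5/3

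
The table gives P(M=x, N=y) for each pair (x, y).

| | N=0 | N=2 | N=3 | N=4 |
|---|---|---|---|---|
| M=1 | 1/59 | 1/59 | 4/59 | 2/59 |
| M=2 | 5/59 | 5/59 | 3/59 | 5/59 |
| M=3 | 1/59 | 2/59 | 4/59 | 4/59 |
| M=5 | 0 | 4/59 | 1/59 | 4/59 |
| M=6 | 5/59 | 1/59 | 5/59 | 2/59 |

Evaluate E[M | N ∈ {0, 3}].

P(N ∈ {0, 3}) = 29/59.
Summing M·P(M=x,N=y) over the conditioning event gives 101/59.
E[M | N ∈ {0, 3}] = (101/59) / (29/59) = 101/29.

101/29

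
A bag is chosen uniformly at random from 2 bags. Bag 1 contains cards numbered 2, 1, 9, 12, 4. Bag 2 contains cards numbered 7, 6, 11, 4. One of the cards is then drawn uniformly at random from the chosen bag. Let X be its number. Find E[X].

63/10

E[X | bag 1] = (2+1+9+12+4)/5 = 28/5.
E[X | bag 2] = (7+6+11+4)/4 = 7.
By the law of total expectation,
E[X] = (1/2)·(28/5) + (1/2)·(7) = 63/10.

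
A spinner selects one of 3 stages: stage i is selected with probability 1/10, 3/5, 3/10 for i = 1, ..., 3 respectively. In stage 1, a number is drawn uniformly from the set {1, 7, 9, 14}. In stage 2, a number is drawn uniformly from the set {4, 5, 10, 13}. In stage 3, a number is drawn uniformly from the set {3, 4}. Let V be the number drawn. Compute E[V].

E[V | stage 1] = (1+7+9+14)/4 = 31/4.
E[V | stage 2] = (4+5+10+13)/4 = 8.
E[V | stage 3] = (3+4)/2 = 7/2.
By the law of total expectation,
E[V] = (1/10)·(31/4) + (3/5)·(8) + (3/10)·(7/2) = 53/8.

53/8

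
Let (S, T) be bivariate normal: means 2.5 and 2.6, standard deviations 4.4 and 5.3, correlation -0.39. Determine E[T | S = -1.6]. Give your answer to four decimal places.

4.5261

The regression of T on S has slope ρ·σ_T/σ_S and passes through (μ_S, μ_T).
E[T | S=-1.6] = 2.6 + (-0.39)·(5.3/4.4)·(-1.6 − (2.5)) = 2.6 + (-0.46977)·(-4.1) = 4.5261.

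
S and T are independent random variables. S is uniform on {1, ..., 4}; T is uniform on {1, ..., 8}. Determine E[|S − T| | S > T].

5/3

Outcomes with S > T: (2,1), (3,1), (3,2), (4,1), (4,2), (4,3), each with probability 1/32.
E[|S − T| | S > T] = (1 + 2 + 1 + 3 + 2 + 1) / 6 = 5/3.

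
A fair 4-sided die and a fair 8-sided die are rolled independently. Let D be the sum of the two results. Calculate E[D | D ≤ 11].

212/31

P(D ≤ 11) = 31/32.
E[D | D ≤ 11] = (53/8) / (31/32) = 212/31.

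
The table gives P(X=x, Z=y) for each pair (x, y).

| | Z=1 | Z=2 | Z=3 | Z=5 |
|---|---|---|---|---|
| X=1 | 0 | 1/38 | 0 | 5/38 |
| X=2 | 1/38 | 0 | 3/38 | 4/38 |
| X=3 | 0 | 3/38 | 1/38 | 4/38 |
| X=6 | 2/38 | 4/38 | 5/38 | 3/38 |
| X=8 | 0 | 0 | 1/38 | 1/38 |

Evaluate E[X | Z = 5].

3

P(Z = 5) = 17/38.
Σ X·P over the event = 1·(5/38) + 2·(4/38) + 3·(4/38) + 6·(3/38) + 8·(1/38) = 51/38.
E[X | Z = 5] = (51/38) / (17/38) = 3.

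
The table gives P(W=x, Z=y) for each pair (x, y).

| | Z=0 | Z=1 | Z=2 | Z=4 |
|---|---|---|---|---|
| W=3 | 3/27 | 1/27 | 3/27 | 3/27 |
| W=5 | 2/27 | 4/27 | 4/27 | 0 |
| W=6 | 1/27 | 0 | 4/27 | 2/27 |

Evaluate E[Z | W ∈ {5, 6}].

P(W ∈ {5, 6}) = 17/27.
Σ Z·P over the event = 0·(2/27) + 1·(4/27) + 2·(4/27) + 0·(1/27) + 2·(4/27) + 4·(2/27) = 28/27.
E[Z | W ∈ {5, 6}] = (28/27) / (17/27) = 28/17.

28/17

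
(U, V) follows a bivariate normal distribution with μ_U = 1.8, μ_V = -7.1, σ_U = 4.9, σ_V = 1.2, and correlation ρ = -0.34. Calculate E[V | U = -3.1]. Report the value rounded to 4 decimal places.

The regression of V on U has slope ρ·σ_V/σ_U and passes through (μ_U, μ_V).
E[V | U=-3.1] = -7.1 + (-0.34)·(1.2/4.9)·(-3.1 − (1.8)) = -7.1 + (-0.083265)·(-4.9) = -6.6920.

-6.6920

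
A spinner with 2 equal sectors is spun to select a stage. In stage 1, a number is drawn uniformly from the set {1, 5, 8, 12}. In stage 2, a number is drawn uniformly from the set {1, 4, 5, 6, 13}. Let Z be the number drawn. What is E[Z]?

123/20

E[Z | stage 1] = (1+5+8+12)/4 = 13/2.
E[Z | stage 2] = (1+4+5+6+13)/5 = 29/5.
E[Z] = (1/2)·(13/2) + (1/2)·(29/5) = 123/20.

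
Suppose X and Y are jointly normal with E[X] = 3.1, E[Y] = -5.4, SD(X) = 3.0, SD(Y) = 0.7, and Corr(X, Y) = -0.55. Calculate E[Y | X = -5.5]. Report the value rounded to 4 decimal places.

-4.2963

The regression of Y on X has slope ρ·σ_Y/σ_X and passes through (μ_X, μ_Y).
E[Y | X=-5.5] = -5.4 + (-0.55)·(0.7/3.0)·(-5.5 − (3.1)) = -5.4 + (-0.128333)·(-8.6) = -4.2963.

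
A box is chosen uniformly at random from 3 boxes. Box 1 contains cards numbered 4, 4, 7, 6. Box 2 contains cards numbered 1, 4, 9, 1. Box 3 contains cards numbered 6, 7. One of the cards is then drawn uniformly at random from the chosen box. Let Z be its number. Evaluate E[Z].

E[Z | box 1] = (4+4+7+6)/4 = 21/4.
E[Z | box 2] = (1+4+9+1)/4 = 15/4.
E[Z | box 3] = (6+7)/2 = 13/2.
E[Z] = (1/3)·(21/4) + (1/3)·(15/4) + (1/3)·(13/2) = 31/6.

31/6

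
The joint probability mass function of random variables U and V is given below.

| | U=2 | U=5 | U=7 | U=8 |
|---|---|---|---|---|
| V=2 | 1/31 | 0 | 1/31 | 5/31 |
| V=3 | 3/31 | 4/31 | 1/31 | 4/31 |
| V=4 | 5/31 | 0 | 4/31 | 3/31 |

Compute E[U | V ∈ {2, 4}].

111/19

P(V ∈ {2, 4}) = 19/31.
Σ U·P over the event = 2·(1/31) + 2·(5/31) + 7·(1/31) + 7·(4/31) + 8·(5/31) + 8·(3/31) = 111/31.
E[U | V ∈ {2, 4}] = (111/31) / (19/31) = 111/19.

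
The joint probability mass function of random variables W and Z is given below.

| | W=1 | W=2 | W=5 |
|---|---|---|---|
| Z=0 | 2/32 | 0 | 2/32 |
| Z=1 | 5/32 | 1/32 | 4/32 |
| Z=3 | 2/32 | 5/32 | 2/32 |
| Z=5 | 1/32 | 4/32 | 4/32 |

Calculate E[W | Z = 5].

P(Z = 5) = 9/32.
Σ W·P over the event = 1·(1/32) + 2·(4/32) + 5·(4/32) = 29/32.
E[W | Z = 5] = (29/32) / (9/32) = 29/9.

29/9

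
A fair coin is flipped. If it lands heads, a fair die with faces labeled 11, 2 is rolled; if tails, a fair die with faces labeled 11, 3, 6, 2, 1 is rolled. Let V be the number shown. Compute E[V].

E[V | heads] = (11+2)/2 = 13/2.
E[V | tails] = (11+3+6+2+1)/5 = 23/5.
E[V] = (1/2)·(13/2) + (1/2)·(23/5) = 111/20.

111/20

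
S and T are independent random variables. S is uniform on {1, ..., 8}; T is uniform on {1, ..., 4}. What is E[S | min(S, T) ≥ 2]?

5

P(min(S, T) ≥ 2) = 21/32.
Summing S·P(x,y) over outcomes with min(S, T) ≥ 2 gives 105/32.
E[S | min(S, T) ≥ 2] = (105/32) / (21/32) = 5.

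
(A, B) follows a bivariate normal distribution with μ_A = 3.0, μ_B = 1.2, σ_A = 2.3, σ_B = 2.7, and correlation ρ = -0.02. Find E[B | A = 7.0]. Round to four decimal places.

The regression of B on A has slope ρ·σ_B/σ_A and passes through (μ_A, μ_B).
E[B | A=7.0] = 1.2 + (-0.02)·(2.7/2.3)·(7.0 − (3.0)) = 1.2 + (-0.023478)·(4) = 1.1061.

1.1061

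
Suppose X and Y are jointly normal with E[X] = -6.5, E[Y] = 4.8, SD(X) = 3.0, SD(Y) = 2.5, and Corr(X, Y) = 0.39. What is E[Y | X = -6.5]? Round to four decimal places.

4.8000

E[Y | X=x] = μ_Y + ρ(σ_Y/σ_X)(x − μ_X) for jointly normal variables.
E[Y | X=-6.5] = 4.8 + (0.39)·(2.5/3.0)·(-6.5 − (-6.5)) = 4.8 + (0.325)·(0) = 4.8000.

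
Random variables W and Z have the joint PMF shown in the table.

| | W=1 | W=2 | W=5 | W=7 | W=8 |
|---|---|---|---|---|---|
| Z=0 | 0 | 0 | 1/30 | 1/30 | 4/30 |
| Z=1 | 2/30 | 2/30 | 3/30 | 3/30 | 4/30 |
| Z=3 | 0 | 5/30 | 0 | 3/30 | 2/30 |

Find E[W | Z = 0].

P(Z = 0) = 1/5.
Summing W·P(W=x,Z=y) over the conditioning event gives 22/15.
E[W | Z = 0] = (22/15) / (1/5) = 22/3.

22/3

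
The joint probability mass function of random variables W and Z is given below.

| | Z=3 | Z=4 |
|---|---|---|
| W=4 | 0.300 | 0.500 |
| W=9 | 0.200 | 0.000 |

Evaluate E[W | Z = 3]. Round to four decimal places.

6.0000

P(Z = 3) = 0.500.
Σ W·P over the event = 4·(0.300) + 9·(0.200) = 3.000.
E[W | Z = 3] = (3.000) / (0.500) = 6.0000.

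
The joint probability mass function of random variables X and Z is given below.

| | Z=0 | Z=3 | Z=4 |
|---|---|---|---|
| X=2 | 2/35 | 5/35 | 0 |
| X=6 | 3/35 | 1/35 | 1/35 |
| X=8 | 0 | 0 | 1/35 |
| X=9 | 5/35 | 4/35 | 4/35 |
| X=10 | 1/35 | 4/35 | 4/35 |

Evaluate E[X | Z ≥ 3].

P(Z ≥ 3) = 24/35.
Σ X·P over the event = 2·(5/35) + 6·(1/35) + 6·(1/35) + 8·(1/35) + 9·(4/35) + 9·(4/35) + 10·(4/35) + 10·(4/35) = 26/5.
E[X | Z ≥ 3] = (26/5) / (24/35) = 91/12.

91/12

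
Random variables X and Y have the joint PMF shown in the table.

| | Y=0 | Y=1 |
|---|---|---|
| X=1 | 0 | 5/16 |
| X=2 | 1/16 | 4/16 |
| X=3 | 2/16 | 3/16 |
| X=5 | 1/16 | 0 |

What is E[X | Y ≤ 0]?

P(Y ≤ 0) = 1/4.
Σ X·P over the event = 2·(1/16) + 3·(2/16) + 5·(1/16) = 13/16.
E[X | Y ≤ 0] = (13/16) / (1/4) = 13/4.

13/4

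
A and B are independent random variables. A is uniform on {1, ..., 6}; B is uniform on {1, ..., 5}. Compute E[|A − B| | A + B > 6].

29/15

P(A + B > 6) = 1/2.
Summing |A−B|·P(x,y) over outcomes with A + B > 6 gives 29/30.
E[|A − B| | A + B > 6] = (29/30) / (1/2) = 29/15.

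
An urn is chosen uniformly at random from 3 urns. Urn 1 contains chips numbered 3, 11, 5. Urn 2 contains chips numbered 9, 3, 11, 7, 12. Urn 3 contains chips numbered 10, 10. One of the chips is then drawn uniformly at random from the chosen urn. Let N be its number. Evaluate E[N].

371/45

E[N | urn 1] = (3+11+5)/3 = 19/3.
E[N | urn 2] = (9+3+11+7+12)/5 = 42/5.
E[N | urn 3] = (10+10)/2 = 10.
By the law of total expectation,
E[N] = (1/3)·(19/3) + (1/3)·(42/5) + (1/3)·(10) = 371/45.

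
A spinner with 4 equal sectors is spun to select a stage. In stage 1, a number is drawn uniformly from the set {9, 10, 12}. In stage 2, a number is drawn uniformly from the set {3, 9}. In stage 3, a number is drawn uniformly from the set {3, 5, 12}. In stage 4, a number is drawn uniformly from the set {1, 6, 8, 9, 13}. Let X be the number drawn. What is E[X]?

38/5

E[X | stage 1] = (9+10+12)/3 = 31/3.
E[X | stage 2] = (3+9)/2 = 6.
E[X | stage 3] = (3+5+12)/3 = 20/3.
E[X | stage 4] = (1+6+8+9+13)/5 = 37/5.
By the law of total expectation,
E[X] = (1/4)·(31/3) + (1/4)·(6) + (1/4)·(20/3) + (1/4)·(37/5) = 38/5.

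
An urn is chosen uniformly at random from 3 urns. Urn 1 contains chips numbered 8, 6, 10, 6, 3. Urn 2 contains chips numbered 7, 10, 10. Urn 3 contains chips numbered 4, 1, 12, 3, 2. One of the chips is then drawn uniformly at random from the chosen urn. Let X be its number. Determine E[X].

E[X | urn 1] = (8+6+10+6+3)/5 = 33/5.
E[X | urn 2] = (7+10+10)/3 = 9.
E[X | urn 3] = (4+1+12+3+2)/5 = 22/5.
E[X] = (1/3)·(33/5) + (1/3)·(9) + (1/3)·(22/5) = 20/3.

20/3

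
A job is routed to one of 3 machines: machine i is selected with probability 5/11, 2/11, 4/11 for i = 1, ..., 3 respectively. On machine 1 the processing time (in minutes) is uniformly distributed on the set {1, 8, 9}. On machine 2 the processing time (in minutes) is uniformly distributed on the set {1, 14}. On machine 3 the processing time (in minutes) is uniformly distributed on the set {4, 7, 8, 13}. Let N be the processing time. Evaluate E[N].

E[N | machine 1] = (1+8+9)/3 = 6.
E[N | machine 2] = (1+14)/2 = 15/2.
E[N | machine 3] = (4+7+8+13)/4 = 8.
By the law of total expectation,
E[N] = (5/11)·(6) + (2/11)·(15/2) + (4/11)·(8) = 7.

7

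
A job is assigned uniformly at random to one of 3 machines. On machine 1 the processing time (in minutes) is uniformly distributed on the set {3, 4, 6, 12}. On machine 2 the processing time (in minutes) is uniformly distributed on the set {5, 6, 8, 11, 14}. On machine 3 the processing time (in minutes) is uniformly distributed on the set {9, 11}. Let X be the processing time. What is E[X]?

E[X | machine 1] = (3+4+6+12)/4 = 25/4.
E[X | machine 2] = (5+6+8+11+14)/5 = 44/5.
E[X | machine 3] = (9+11)/2 = 10.
By the law of total expectation,
E[X] = (1/3)·(25/4) + (1/3)·(44/5) + (1/3)·(10) = 167/20.

167/20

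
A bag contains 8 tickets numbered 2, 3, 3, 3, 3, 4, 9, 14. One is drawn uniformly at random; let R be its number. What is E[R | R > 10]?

14

P(R > 10) = 1/8.
Σ over the event: 14·1/8 = 7/4.
E[R | R > 10] = (7/4) / (1/8) = 14.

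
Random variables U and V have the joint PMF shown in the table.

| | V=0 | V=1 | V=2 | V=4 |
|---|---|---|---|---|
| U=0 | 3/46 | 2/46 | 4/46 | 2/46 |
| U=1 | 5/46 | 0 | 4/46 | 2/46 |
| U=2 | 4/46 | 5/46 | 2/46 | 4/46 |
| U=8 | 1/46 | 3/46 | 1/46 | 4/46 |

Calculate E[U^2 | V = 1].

P(V = 1) = 5/23.
Σ U^2·P over the event = 0·(2/46) + 4·(5/46) + 64·(3/46) = 106/23.
E[U^2 | V = 1] = (106/23) / (5/23) = 106/5.

106/5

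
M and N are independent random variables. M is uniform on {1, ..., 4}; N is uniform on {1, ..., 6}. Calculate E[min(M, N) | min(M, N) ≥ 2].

41/15

P(min(M, N) ≥ 2) = 5/8.
Summing min(M,N)·P(x,y) over outcomes with min(M, N) ≥ 2 gives 41/24.
E[min(M, N) | min(M, N) ≥ 2] = (41/24) / (5/8) = 41/15.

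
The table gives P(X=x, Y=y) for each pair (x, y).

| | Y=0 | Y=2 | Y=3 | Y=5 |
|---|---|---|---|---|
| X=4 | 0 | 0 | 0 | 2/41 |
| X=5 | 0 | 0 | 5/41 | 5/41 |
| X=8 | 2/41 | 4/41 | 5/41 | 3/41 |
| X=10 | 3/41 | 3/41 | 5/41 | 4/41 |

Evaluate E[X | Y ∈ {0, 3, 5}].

P(Y ∈ {0, 3, 5}) = 34/41.
Summing X·P(X=x,Y=y) over the conditioning event gives 258/41.
E[X | Y ∈ {0, 3, 5}] = (258/41) / (34/41) = 129/17.

129/17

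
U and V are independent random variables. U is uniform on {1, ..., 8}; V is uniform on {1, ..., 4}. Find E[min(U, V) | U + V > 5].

57/22

P(U + V > 5) = 11/16.
Summing min(U,V)·P(x,y) over outcomes with U + V > 5 gives 57/32.
E[min(U, V) | U + V > 5] = (57/32) / (11/16) = 57/22.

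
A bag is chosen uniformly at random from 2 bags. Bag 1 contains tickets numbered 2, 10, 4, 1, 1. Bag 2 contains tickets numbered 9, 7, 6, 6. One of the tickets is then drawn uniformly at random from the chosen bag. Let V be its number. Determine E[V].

E[V | bag 1] = (2+10+4+1+1)/5 = 18/5.
E[V | bag 2] = (9+7+6+6)/4 = 7.
By the law of total expectation,
E[V] = (1/2)·(18/5) + (1/2)·(7) = 53/10.

53/10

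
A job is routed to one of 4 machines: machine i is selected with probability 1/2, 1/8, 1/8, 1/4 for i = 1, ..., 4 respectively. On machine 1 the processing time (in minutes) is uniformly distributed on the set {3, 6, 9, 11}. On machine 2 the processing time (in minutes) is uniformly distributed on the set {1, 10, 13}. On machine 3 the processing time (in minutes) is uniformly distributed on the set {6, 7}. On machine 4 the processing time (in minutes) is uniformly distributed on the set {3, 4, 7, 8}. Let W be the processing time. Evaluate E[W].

109/16

E[W | machine 1] = (3+6+9+11)/4 = 29/4.
E[W | machine 2] = (1+10+13)/3 = 8.
E[W | machine 3] = (6+7)/2 = 13/2.
E[W | machine 4] = (3+4+7+8)/4 = 11/2.
E[W] = (1/2)·(29/4) + (1/8)·(8) + (1/8)·(13/2) + (1/4)·(11/2) = 109/16.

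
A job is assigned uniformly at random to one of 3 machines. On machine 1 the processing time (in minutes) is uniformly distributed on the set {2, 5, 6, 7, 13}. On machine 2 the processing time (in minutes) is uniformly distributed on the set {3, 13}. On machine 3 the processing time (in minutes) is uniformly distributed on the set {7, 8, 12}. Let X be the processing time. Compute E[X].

E[X | machine 1] = (2+5+6+7+13)/5 = 33/5.
E[X | machine 2] = (3+13)/2 = 8.
E[X | machine 3] = (7+8+12)/3 = 9.
E[X] = (1/3)·(33/5) + (1/3)·(8) + (1/3)·(9) = 118/15.

118/15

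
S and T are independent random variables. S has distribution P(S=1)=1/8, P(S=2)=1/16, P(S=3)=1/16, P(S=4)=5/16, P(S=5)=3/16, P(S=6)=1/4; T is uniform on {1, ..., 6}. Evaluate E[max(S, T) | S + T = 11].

P(S + T = 11) = 7/96.
Summing max(S,T)·P(x,y) over outcomes with S + T = 11 gives 7/16.
E[max(S, T) | S + T = 11] = (7/16) / (7/96) = 6.

6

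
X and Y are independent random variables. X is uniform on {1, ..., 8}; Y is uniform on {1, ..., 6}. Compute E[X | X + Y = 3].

P(X + Y = 3) = 1/24.
Summing X·P(x,y) over outcomes with X + Y = 3 gives 1/16.
E[X | X + Y = 3] = (1/16) / (1/24) = 3/2.

3/2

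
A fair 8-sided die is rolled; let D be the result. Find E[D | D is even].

5

Given D is even, D is equally likely to be any of {2, 4, 6, 8}.
E[D | D is even] = (2 + 4 + 6 + 8) / 4 = 5.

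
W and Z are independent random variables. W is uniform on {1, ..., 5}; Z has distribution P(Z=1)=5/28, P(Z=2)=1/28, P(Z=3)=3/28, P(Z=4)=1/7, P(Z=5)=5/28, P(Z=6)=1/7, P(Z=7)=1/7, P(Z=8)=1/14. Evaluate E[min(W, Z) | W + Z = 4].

10/9

P(W + Z = 4) = 9/140.
Summing min(W,Z)·P(x,y) over outcomes with W + Z = 4 gives 1/14.
E[min(W, Z) | W + Z = 4] = (1/14) / (9/140) = 10/9.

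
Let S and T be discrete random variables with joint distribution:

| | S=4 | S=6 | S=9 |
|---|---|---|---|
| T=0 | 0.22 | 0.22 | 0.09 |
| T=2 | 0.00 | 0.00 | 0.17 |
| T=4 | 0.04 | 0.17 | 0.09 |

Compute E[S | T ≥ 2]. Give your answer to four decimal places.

7.4894

P(T ≥ 2) = 0.47.
Σ S·P over the event = 4·(0.04) + 6·(0.17) + 9·(0.17) + 9·(0.09) = 3.52.
E[S | T ≥ 2] = (3.52) / (0.47) = 7.4894.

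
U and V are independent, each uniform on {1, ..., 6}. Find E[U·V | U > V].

35/3

P(U > V) = 5/12.
Summing UV·P(x,y) over outcomes with U > V gives 175/36.
E[U·V | U > V] = (175/36) / (5/12) = 35/3.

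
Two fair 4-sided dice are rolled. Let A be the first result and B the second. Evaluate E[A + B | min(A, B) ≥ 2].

Outcomes with min(A, B) ≥ 2: (2,2), (2,3), (2,4), (3,2), (3,3), (3,4), (4,2), (4,3), (4,4), each with probability 1/16.
E[A + B | min(A, B) ≥ 2] = (4 + 5 + 6 + 5 + 6 + 7 + 6 + 7 + 8) / 9 = 6.

6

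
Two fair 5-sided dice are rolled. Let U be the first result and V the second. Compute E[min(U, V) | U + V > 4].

P(U + V > 4) = 19/25.
Summing min(U,V)·P(x,y) over outcomes with U + V > 4 gives 48/25.
E[min(U, V) | U + V > 4] = (48/25) / (19/25) = 48/19.

48/19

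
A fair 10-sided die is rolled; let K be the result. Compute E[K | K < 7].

7/2

Given K < 7, K is equally likely to be any of {1, 2, 3, 4, 5, 6}.
E[K | K < 7] = (1 + 2 + 3 + 4 + 5 + 6) / 6 = 7/2.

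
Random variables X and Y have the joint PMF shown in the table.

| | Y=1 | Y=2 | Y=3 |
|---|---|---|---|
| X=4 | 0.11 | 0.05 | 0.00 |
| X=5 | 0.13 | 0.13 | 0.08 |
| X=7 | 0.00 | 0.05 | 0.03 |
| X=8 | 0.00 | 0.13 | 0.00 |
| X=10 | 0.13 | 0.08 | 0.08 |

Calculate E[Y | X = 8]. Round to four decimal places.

P(X = 8) = 0.13.
Σ Y·P over the event = 2·(0.13) = 0.26.
E[Y | X = 8] = (0.26) / (0.13) = 2.0000.

2.0000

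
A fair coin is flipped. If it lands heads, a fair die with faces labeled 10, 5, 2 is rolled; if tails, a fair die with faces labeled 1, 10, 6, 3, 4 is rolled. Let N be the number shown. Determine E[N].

E[N | heads] = (10+5+2)/3 = 17/3.
E[N | tails] = (1+10+6+3+4)/5 = 24/5.
E[N] = (1/2)·(17/3) + (1/2)·(24/5) = 157/30.

157/30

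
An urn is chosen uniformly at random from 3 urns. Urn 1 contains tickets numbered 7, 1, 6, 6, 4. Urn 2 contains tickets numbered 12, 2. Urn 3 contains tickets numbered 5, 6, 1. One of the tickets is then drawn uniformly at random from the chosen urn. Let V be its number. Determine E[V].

79/15

E[V | urn 1] = (7+1+6+6+4)/5 = 24/5.
E[V | urn 2] = (12+2)/2 = 7.
E[V | urn 3] = (5+6+1)/3 = 4.
By the law of total expectation,
E[V] = (1/3)·(24/5) + (1/3)·(7) + (1/3)·(4) = 79/15.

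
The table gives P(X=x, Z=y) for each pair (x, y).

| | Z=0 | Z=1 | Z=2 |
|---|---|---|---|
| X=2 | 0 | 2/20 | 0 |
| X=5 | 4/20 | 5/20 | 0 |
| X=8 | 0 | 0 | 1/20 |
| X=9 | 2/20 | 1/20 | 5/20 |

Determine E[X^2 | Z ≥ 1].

683/14

P(Z ≥ 1) = 7/10.
Σ X^2·P over the event = 4·(2/20) + 25·(5/20) + 64·(1/20) + 81·(1/20) + 81·(5/20) = 683/20.
E[X^2 | Z ≥ 1] = (683/20) / (7/10) = 683/14.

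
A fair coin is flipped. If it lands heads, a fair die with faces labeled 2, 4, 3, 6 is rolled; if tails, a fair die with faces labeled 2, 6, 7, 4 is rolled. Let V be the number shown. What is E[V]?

17/4

E[V | heads] = (2+4+3+6)/4 = 15/4.
E[V | tails] = (2+6+7+4)/4 = 19/4.
E[V] = (1/2)·(15/4) + (1/2)·(19/4) = 17/4.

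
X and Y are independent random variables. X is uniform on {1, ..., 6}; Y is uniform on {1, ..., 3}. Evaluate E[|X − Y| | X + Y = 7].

Outcomes with X + Y = 7: (4,3), (5,2), (6,1), each with probability 1/18.
E[|X − Y| | X + Y = 7] = (1 + 3 + 5) / 3 = 3.

3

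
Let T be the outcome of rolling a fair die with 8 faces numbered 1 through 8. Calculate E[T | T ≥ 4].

Given T ≥ 4, T is equally likely to be any of {4, 5, 6, 7, 8}.
E[T | T ≥ 4] = (4 + 5 + 6 + 7 + 8) / 5 = 6.

6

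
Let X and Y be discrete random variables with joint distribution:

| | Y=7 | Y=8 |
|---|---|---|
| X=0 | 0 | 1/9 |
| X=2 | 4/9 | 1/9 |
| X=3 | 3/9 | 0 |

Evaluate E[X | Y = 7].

P(Y = 7) = 7/9.
Summing X·P(X=x,Y=y) over the conditioning event gives 17/9.
E[X | Y = 7] = (17/9) / (7/9) = 17/7.

17/7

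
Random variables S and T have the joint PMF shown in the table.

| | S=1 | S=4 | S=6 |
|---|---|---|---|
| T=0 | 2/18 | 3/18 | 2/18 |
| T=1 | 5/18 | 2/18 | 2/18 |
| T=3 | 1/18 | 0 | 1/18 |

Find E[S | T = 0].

26/7

P(T = 0) = 7/18.
Summing S·P(S=x,T=y) over the conditioning event gives 13/9.
E[S | T = 0] = (13/9) / (7/18) = 26/7.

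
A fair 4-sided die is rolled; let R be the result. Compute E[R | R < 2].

Given R < 2, R is equally likely to be any of {1}.
E[R | R < 2] = (1) / 1 = 1.

1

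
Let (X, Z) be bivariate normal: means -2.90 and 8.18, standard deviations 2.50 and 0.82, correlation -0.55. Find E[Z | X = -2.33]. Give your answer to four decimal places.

8.0772

The regression of Z on X has slope ρ·σ_Z/σ_X and passes through (μ_X, μ_Z).
E[Z | X=-2.33] = 8.18 + (-0.55)·(0.82/2.50)·(-2.33 − (-2.90)) = 8.18 + (-0.1804)·(0.57) = 8.0772.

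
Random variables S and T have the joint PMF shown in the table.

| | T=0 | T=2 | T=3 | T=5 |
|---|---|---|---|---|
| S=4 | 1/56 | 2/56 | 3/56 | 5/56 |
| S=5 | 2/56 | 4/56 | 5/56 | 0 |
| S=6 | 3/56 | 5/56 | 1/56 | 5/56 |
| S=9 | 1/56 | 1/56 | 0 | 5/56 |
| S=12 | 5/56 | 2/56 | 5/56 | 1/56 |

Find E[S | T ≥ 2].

301/44

P(T ≥ 2) = 11/14.
Summing S·P(S=x,T=y) over the conditioning event gives 43/8.
E[S | T ≥ 2] = (43/8) / (11/14) = 301/44.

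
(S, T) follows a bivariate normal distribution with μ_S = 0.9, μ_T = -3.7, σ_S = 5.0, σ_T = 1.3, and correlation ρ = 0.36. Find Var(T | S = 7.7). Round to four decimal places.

Var(T | S=x) = (1 − ρ²)·σ_T².
Var(T | S=7.7) = (1.3)²·(1 − (0.36)²) = 1.69·0.8704 = 1.4710.

1.4710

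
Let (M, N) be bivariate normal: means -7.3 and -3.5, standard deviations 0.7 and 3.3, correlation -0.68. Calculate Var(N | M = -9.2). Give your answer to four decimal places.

The conditional variance in a bivariate normal is σ_N²(1 − ρ²), independent of x.
Var(N | M=-9.2) = (3.3)²·(1 − (-0.68)²) = 10.89·0.5376 = 5.8545.

5.8545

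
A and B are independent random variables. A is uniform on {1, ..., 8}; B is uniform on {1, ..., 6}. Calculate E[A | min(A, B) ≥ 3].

P(min(A, B) ≥ 3) = 1/2.
Summing A·P(x,y) over outcomes with min(A, B) ≥ 3 gives 11/4.
E[A | min(A, B) ≥ 3] = (11/4) / (1/2) = 11/2.

11/2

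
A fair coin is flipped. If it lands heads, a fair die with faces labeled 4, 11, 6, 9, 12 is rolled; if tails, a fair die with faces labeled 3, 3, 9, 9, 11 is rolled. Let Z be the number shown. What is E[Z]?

77/10

E[Z | heads] = (4+11+6+9+12)/5 = 42/5.
E[Z | tails] = (3+3+9+9+11)/5 = 7.
By the law of total expectation,
E[Z] = (1/2)·(42/5) + (1/2)·(7) = 77/10.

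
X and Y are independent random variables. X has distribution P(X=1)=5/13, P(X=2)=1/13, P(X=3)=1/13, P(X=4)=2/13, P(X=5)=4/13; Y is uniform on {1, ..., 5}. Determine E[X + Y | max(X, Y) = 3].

P(max(X, Y) = 3) = 9/65.
Summing (X+Y)·P(x,y) over outcomes with max(X, Y) = 3 gives 8/13.
E[X + Y | max(X, Y) = 3] = (8/13) / (9/65) = 40/9.

40/9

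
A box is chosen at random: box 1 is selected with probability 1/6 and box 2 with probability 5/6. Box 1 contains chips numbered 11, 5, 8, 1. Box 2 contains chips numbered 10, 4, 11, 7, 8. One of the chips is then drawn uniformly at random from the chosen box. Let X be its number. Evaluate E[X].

E[X | box 1] = (11+5+8+1)/4 = 25/4.
E[X | box 2] = (10+4+11+7+8)/5 = 8.
E[X] = (1/6)·(25/4) + (5/6)·(8) = 185/24.

185/24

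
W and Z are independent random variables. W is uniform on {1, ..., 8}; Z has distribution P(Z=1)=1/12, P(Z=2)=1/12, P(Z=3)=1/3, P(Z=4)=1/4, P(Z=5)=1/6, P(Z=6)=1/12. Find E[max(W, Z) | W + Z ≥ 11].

P(W + Z ≥ 11) = 5/24.
Summing max(W,Z)·P(x,y) over outcomes with W + Z ≥ 11 gives 73/48.
E[max(W, Z) | W + Z ≥ 11] = (73/48) / (5/24) = 73/10.

73/10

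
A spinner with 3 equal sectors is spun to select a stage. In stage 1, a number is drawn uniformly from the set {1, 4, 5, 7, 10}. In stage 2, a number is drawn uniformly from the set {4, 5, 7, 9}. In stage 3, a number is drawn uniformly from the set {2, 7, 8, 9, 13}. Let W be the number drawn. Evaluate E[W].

389/60

E[W | stage 1] = (1+4+5+7+10)/5 = 27/5.
E[W | stage 2] = (4+5+7+9)/4 = 25/4.
E[W | stage 3] = (2+7+8+9+13)/5 = 39/5.
By the law of total expectation,
E[W] = (1/3)·(27/5) + (1/3)·(25/4) + (1/3)·(39/5) = 389/60.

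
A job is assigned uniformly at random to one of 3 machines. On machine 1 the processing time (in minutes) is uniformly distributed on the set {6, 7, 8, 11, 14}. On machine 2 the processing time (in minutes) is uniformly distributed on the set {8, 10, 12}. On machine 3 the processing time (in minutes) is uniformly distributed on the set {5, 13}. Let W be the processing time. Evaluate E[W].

47/5

E[W | machine 1] = (6+7+8+11+14)/5 = 46/5.
E[W | machine 2] = (8+10+12)/3 = 10.
E[W | machine 3] = (5+13)/2 = 9.
By the law of total expectation,
E[W] = (1/3)·(46/5) + (1/3)·(10) + (1/3)·(9) = 47/5.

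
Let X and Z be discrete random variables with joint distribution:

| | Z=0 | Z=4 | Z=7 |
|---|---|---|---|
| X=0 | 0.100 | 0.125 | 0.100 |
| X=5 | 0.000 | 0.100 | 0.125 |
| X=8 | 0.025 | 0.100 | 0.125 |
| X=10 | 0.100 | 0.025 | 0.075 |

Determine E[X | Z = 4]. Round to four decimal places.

P(Z = 4) = 0.350.
Σ X·P over the event = 0·(0.125) + 5·(0.100) + 8·(0.100) + 10·(0.025) = 1.550.
E[X | Z = 4] = (1.550) / (0.350) = 4.4286.

4.4286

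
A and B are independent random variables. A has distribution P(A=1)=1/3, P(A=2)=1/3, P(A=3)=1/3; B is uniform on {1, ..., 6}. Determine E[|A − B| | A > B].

4/3

P(A > B) = 1/6.
Summing |A−B|·P(x,y) over outcomes with A > B gives 2/9.
E[|A − B| | A > B] = (2/9) / (1/6) = 4/3.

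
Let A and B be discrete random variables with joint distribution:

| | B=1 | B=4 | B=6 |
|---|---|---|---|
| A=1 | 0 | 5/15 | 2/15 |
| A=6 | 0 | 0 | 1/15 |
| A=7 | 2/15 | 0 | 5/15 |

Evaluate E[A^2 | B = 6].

P(B = 6) = 8/15.
Summing A^2·P(A=x,B=y) over the conditioning event gives 283/15.
E[A^2 | B = 6] = (283/15) / (8/15) = 283/8.

283/8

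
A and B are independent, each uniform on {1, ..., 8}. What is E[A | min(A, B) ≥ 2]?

P(min(A, B) ≥ 2) = 49/64.
Summing A·P(x,y) over outcomes with min(A, B) ≥ 2 gives 245/64.
E[A | min(A, B) ≥ 2] = (245/64) / (49/64) = 5.

5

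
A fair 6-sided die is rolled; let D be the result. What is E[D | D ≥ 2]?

Given D ≥ 2, D is equally likely to be any of {2, 3, 4, 5, 6}.
E[D | D ≥ 2] = (2 + 3 + 4 + 5 + 6) / 5 = 4.

4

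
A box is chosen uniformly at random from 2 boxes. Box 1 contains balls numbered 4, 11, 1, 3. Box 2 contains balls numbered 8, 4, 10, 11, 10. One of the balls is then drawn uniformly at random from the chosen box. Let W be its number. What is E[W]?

E[W | box 1] = (4+11+1+3)/4 = 19/4.
E[W | box 2] = (8+4+10+11+10)/5 = 43/5.
E[W] = (1/2)·(19/4) + (1/2)·(43/5) = 267/40.

267/40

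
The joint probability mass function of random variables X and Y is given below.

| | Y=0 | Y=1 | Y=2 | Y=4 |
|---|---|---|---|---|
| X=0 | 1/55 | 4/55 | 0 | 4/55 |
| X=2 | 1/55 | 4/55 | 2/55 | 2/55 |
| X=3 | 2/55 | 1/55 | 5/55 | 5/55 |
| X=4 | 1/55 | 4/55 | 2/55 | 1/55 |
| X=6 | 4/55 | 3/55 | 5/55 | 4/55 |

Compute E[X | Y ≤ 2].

46/13

P(Y ≤ 2) = 39/55.
Summing X·P(X=x,Y=y) over the conditioning event gives 138/55.
E[X | Y ≤ 2] = (138/55) / (39/55) = 46/13.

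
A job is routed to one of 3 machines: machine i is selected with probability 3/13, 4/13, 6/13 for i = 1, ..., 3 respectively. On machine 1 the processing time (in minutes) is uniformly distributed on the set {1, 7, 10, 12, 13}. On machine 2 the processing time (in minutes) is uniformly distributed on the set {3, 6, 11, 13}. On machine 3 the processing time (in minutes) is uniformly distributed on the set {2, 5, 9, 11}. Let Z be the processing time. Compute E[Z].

E[Z | machine 1] = (1+7+10+12+13)/5 = 43/5.
E[Z | machine 2] = (3+6+11+13)/4 = 33/4.
E[Z | machine 3] = (2+5+9+11)/4 = 27/4.
E[Z] = (3/13)·(43/5) + (4/13)·(33/4) + (6/13)·(27/4) = 993/130.

993/130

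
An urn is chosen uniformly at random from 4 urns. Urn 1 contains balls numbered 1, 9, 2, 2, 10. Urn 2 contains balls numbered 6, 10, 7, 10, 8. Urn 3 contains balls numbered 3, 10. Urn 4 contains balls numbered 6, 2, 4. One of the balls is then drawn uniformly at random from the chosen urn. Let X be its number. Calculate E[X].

47/8

E[X | urn 1] = (1+9+2+2+10)/5 = 24/5.
E[X | urn 2] = (6+10+7+10+8)/5 = 41/5.
E[X | urn 3] = (3+10)/2 = 13/2.
E[X | urn 4] = (6+2+4)/3 = 4.
E[X] = (1/4)·(24/5) + (1/4)·(41/5) + (1/4)·(13/2) + (1/4)·(4) = 47/8.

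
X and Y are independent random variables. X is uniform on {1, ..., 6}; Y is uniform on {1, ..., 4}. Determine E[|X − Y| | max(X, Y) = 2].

2/3

Outcomes with max(X, Y) = 2: (1,2), (2,1), (2,2), each with probability 1/24.
E[|X − Y| | max(X, Y) = 2] = (1 + 1 + 0) / 3 = 2/3.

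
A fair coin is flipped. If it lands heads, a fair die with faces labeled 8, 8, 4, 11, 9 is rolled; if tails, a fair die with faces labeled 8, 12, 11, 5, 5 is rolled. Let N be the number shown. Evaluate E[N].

81/10

E[N | heads] = (8+8+4+11+9)/5 = 8.
E[N | tails] = (8+12+11+5+5)/5 = 41/5.
E[N] = (1/2)·(8) + (1/2)·(41/5) = 81/10.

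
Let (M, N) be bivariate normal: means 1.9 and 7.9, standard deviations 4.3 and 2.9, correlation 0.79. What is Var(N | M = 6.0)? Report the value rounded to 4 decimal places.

Var(N | M=x) = (1 − ρ²)·σ_N².
Var(N | M=6.0) = (2.9)²·(1 − (0.79)²) = 8.41·0.3759 = 3.1613.

3.1613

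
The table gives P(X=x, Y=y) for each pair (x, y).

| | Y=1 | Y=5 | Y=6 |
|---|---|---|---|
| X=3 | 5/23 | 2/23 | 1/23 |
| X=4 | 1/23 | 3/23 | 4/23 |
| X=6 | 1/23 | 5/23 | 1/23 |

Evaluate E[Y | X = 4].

P(X = 4) = 8/23.
Σ Y·P over the event = 1·(1/23) + 5·(3/23) + 6·(4/23) = 40/23.
E[Y | X = 4] = (40/23) / (8/23) = 5.

5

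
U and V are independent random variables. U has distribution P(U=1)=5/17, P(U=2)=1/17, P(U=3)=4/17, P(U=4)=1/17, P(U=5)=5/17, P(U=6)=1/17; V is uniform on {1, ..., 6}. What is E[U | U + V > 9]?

P(U + V > 9) = 7/51.
Summing U·P(x,y) over outcomes with U + V > 9 gives 12/17.
E[U | U + V > 9] = (12/17) / (7/51) = 36/7.

36/7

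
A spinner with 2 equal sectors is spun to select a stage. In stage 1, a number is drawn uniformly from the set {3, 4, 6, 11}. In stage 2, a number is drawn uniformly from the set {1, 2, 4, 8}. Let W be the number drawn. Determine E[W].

39/8

E[W | stage 1] = (3+4+6+11)/4 = 6.
E[W | stage 2] = (1+2+4+8)/4 = 15/4.
By the law of total expectation,
E[W] = (1/2)·(6) + (1/2)·(15/4) = 39/8.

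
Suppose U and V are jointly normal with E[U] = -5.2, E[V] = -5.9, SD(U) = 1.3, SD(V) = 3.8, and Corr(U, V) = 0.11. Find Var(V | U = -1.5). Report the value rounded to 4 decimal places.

Var(V | U=x) = (1 − ρ²)·σ_V².
Var(V | U=-1.5) = (3.8)²·(1 − (0.11)²) = 14.44·0.9879 = 14.2653.

14.2653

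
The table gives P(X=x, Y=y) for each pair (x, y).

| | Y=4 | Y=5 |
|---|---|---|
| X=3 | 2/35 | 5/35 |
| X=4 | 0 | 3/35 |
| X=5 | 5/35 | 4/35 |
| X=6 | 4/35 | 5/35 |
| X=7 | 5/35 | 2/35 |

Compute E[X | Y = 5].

P(Y = 5) = 19/35.
Σ X·P over the event = 3·(5/35) + 4·(3/35) + 5·(4/35) + 6·(5/35) + 7·(2/35) = 13/5.
E[X | Y = 5] = (13/5) / (19/35) = 91/19.

91/19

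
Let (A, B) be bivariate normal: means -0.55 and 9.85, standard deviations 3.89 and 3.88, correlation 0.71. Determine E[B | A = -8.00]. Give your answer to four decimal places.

The regression of B on A has slope ρ·σ_B/σ_A and passes through (μ_A, μ_B).
E[B | A=-8.00] = 9.85 + (0.71)·(3.88/3.89)·(-8.00 − (-0.55)) = 9.85 + (0.70817)·(-7.45) = 4.5741.

4.5741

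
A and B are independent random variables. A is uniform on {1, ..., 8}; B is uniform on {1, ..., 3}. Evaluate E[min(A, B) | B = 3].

21/8

Outcomes with B = 3: (1,3), (2,3), (3,3), (4,3), (5,3), (6,3), (7,3), (8,3), each with probability 1/24.
E[min(A, B) | B = 3] = (1 + 2 + 3 + 3 + 3 + 3 + 3 + 3) / 8 = 21/8.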